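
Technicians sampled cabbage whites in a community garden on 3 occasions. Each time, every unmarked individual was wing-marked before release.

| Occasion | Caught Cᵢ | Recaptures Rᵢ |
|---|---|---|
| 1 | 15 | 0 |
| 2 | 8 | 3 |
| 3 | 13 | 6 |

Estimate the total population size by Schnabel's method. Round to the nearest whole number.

N ≈ 42

Marked at large before each occasion: Mᵢ = Σⱼ<ᵢ (Cⱼ − Rⱼ) → M1=0, M2=15, M3=20
Σ MᵢCᵢ = 0·15 + 15·8 + 20·13 = 0 + 120 + 260 = 380
Σ Rᵢ = 0 + 3 + 6 = 9
N̂ = 380 / 9 ≈ 42.2 → 42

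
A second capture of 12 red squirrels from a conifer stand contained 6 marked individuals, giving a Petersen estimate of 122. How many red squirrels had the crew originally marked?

M = 61

From N = M·C/R: M = N·R / C = 122·6 / 12 = 732 / 12 = 61.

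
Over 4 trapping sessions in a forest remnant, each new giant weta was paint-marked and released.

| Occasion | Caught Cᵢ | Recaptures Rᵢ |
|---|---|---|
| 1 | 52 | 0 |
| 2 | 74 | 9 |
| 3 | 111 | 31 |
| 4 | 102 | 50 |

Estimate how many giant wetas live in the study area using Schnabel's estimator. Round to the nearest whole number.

Marked at large before each occasion: Mᵢ = Σⱼ<ᵢ (Cⱼ − Rⱼ) → M1=0, M2=52, M3=117, M4=197
Σ MᵢCᵢ = 0·52 + 52·74 + 117·111 + 197·102 = 0 + 3848 + 12987 + 20094 = 36929
Σ Rᵢ = 0 + 9 + 31 + 50 = 90
N̂ = 36929 / 90 ≈ 410.3 → 410

N ≈ 410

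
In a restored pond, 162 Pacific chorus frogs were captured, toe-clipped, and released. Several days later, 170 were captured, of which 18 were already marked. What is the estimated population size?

N = 1530

The marked fraction in the recapture sample should equal the marked fraction in the population: 18/170 = 162/N.
N = (162 × 170) / 18 = 27540 / 18 = 1530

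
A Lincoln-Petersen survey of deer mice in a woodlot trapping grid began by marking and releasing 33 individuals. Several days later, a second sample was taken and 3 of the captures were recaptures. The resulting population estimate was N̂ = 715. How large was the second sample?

From N = M·C/R: C = N·R / M = 715·3 / 33 = 2145 / 33 = 65.

C = 65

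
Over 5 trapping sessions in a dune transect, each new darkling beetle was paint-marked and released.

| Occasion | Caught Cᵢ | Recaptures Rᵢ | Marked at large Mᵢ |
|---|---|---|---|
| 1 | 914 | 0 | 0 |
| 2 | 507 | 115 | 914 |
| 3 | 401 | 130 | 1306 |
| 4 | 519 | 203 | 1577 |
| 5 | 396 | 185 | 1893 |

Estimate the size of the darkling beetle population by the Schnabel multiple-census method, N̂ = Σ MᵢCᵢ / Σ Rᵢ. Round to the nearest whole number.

Σ MᵢCᵢ = 0·914 + 914·507 + 1306·401 + 1577·519 + 1893·396 = 0 + 463398 + 523706 + 818463 + 749628 = 2555195
Σ Rᵢ = 0 + 115 + 130 + 203 + 185 = 633
N̂ = 2555195 / 633 ≈ 4036.6 → 4037

N ≈ 4037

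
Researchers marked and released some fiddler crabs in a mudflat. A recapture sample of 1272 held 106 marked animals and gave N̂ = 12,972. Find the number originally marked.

M = 1081

From N = M·C/R: M = N·R / C = 12972·106 / 1272 = 1375032 / 1272 = 1081.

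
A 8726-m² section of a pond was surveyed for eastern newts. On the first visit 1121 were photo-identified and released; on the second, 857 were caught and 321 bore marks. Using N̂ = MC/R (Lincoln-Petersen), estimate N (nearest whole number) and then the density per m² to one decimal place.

density ≈ 0.3 eastern newts per m²

N̂ = 1121·857/321 = 960697/321 ≈ 2992.8 → 2993
Density = N̂ / area = 2993 / 8726 ≈ 0.34 → 0.3 per m²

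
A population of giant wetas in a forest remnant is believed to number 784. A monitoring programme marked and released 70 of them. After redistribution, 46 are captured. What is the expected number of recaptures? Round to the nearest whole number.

Expected recaptures E[R] = M·C / N.
E[R] = 70 × 46 / 784 = 3220 / 784 ≈ 4.1 → 4

expected recaptures ≈ 4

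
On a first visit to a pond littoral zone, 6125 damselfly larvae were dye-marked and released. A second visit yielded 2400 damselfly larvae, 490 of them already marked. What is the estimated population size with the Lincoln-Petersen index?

The marked fraction in the recapture sample should equal the marked fraction in the population: 490/2400 = 6125/N.
N = (6125 × 2400) / 490 = 14700000 / 490 = 30000

N = 30,000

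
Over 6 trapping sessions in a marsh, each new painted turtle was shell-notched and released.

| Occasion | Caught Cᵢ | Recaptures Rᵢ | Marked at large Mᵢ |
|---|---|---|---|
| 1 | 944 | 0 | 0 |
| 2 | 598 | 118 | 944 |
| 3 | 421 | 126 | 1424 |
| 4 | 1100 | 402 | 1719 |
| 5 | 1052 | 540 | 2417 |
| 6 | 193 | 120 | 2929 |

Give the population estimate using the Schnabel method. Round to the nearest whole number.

N ≈ 4719

Σ MᵢCᵢ = 0·944 + 944·598 + 1424·421 + 1719·1100 + 2417·1052 + 2929·193 = 0 + 564512 + 599504 + 1890900 + 2542684 + 565297 = 6162897
Σ Rᵢ = 0 + 118 + 126 + 402 + 540 + 120 = 1306
N̂ = 6162897 / 1306 ≈ 4718.9 → 4719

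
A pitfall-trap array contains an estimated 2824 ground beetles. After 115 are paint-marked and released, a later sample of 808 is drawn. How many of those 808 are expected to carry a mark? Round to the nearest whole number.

expected recaptures ≈ 33

Expected recaptures E[R] = M·C / N.
E[R] = 115 × 808 / 2824 = 92920 / 2824 ≈ 32.9 → 33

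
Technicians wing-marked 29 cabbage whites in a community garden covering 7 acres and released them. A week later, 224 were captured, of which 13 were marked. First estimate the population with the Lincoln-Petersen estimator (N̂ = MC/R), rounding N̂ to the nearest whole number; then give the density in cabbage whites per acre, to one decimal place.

N̂ = 29·224/13 = 6496/13 ≈ 499.7 → 500
Density = N̂ / area = 500 / 7 ≈ 71.43 → 71.4 per acre

density ≈ 71.4 cabbage whites per acre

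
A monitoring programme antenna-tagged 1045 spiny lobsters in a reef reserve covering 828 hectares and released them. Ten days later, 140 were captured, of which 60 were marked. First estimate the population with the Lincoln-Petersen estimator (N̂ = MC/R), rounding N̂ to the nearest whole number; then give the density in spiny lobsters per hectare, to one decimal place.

density ≈ 2.9 spiny lobsters per hectare

N̂ = 1045·140/60 = 146300/60 ≈ 2438.3 → 2438
Density = N̂ / area = 2438 / 828 ≈ 2.94 → 2.9 per hectare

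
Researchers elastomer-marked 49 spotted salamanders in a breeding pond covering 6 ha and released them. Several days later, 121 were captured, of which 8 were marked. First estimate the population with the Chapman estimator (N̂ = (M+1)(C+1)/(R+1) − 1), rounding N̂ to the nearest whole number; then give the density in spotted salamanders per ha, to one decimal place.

N̂ = 50·122/9 − 1 = 6100/9 − 1 ≈ 676.8 → 677
Density = N̂ / area = 677 / 6 ≈ 112.83 → 112.8 per ha

density ≈ 112.8 spotted salamanders per ha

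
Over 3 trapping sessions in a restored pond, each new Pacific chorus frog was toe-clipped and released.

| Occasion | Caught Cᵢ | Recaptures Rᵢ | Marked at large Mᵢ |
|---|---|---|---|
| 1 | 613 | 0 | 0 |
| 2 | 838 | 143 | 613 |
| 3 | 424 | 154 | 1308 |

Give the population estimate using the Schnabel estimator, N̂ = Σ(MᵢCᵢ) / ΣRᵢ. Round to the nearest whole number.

N ≈ 3597

Σ MᵢCᵢ = 0·613 + 613·838 + 1308·424 = 0 + 513694 + 554592 = 1068286
Σ Rᵢ = 0 + 143 + 154 = 297
N̂ = 1068286 / 297 ≈ 3596.9 → 3597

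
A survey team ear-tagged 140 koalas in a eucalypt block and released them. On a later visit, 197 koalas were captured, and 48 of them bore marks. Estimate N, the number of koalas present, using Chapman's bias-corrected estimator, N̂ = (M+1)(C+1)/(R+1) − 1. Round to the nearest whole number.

N̂ = (140+1)(197+1)/(48+1) − 1 = 141·198/49 − 1
= 27918/49 − 1 ≈ 569.8 − 1 ≈ 568.8 → 569

N ≈ 569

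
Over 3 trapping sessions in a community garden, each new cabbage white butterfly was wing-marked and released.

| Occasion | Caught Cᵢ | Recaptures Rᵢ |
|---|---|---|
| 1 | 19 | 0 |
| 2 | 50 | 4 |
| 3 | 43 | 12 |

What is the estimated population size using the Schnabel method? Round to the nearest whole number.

Marked at large before each occasion: Mᵢ = Σⱼ<ᵢ (Cⱼ − Rⱼ) → M1=0, M2=19, M3=65
Σ MᵢCᵢ = 0·19 + 19·50 + 65·43 = 0 + 950 + 2795 = 3745
Σ Rᵢ = 0 + 4 + 12 = 16
N̂ = 3745 / 16 ≈ 234.1 → 234

N ≈ 234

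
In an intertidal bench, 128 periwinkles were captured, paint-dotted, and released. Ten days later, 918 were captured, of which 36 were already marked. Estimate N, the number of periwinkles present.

Lincoln-Petersen assumes M/N = R/C, so N = M·C / R.
N = (128 × 918) / 36 = 117504 / 36 = 3264

N = 3264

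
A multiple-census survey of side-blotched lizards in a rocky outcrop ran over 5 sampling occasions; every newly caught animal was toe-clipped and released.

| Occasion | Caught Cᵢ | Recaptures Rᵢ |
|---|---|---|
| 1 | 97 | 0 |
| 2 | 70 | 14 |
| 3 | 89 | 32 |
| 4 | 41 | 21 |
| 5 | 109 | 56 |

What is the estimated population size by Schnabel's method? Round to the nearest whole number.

N ≈ 440

Marked at large before each occasion: Mᵢ = Σⱼ<ᵢ (Cⱼ − Rⱼ) → M1=0, M2=97, M3=153, M4=210, M5=230
Σ MᵢCᵢ = 0·97 + 97·70 + 153·89 + 210·41 + 230·109 = 0 + 6790 + 13617 + 8610 + 25070 = 54087
Σ Rᵢ = 0 + 14 + 32 + 21 + 56 = 123
N̂ = 54087 / 123 ≈ 439.7 → 440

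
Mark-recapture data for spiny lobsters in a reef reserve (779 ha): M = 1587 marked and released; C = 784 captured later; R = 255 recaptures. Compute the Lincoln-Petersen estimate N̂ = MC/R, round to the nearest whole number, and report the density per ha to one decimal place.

N̂ = 1587·784/255 = 1244208/255 ≈ 4879.2 → 4879
Density = N̂ / area = 4879 / 779 ≈ 6.26 → 6.3 per ha

density ≈ 6.3 spiny lobsters per ha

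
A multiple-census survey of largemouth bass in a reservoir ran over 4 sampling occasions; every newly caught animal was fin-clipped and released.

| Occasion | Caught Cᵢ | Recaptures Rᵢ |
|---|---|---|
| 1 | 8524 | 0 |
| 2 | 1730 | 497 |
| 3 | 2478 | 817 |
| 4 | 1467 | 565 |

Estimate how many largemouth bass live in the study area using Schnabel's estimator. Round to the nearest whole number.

N ≈ 29,630

Marked at large before each occasion: Mᵢ = Σⱼ<ᵢ (Cⱼ − Rⱼ) → M1=0, M2=8524, M3=9757, M4=11418
Σ MᵢCᵢ = 0·8524 + 8524·1730 + 9757·2478 + 11418·1467 = 0 + 14746520 + 24177846 + 16750206 = 55674572
Σ Rᵢ = 0 + 497 + 817 + 565 = 1879
N̂ = 55674572 / 1879 ≈ 29629.9 → 29630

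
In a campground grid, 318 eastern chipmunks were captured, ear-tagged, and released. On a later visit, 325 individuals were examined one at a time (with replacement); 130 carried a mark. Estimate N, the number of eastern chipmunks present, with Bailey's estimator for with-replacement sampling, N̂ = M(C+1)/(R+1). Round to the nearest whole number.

N̂ = 318·(325+1)/(130+1) = 318·326/131 = 103668/131 ≈ 791.4 → 791

N ≈ 791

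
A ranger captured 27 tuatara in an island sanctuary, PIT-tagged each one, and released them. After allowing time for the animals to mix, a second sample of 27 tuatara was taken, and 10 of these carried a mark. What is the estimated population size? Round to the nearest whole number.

The marked fraction in the recapture sample should equal the marked fraction in the population: 10/27 = 27/N.
N = (27 × 27) / 10 = 729 / 10 ≈ 72.9 → 73

N ≈ 73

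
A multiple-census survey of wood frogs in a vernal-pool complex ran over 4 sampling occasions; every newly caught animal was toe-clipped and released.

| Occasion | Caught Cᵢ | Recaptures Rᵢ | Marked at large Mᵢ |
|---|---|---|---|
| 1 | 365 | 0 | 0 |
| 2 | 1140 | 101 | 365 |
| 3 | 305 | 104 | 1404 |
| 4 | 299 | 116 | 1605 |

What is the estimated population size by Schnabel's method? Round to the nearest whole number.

N ≈ 4125

Σ MᵢCᵢ = 0·365 + 365·1140 + 1404·305 + 1605·299 = 0 + 416100 + 428220 + 479895 = 1324215
Σ Rᵢ = 0 + 101 + 104 + 116 = 321
N̂ = 1324215 / 321 ≈ 4125.3 → 4125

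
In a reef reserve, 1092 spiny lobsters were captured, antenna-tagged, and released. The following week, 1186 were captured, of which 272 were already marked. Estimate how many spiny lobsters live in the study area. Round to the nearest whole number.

N ≈ 4761

The marked fraction in the recapture sample should equal the marked fraction in the population: 272/1186 = 1092/N.
N = (1092 × 1186) / 272 = 1295112 / 272 ≈ 4761.4 → 4761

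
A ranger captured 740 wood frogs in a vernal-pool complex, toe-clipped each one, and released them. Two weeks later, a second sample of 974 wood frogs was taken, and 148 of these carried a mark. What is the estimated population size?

The marked fraction in the recapture sample should equal the marked fraction in the population: 148/974 = 740/N.
N = (740 × 974) / 148 = 720760 / 148 = 4870

N = 4870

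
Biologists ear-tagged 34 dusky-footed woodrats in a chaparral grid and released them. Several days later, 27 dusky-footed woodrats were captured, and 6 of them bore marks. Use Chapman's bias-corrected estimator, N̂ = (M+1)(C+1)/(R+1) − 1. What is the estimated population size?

N = 139

N̂ = (34+1)(27+1)/(6+1) − 1 = 35·28/7 − 1
= 980/7 − 1 = 140 − 1 = 139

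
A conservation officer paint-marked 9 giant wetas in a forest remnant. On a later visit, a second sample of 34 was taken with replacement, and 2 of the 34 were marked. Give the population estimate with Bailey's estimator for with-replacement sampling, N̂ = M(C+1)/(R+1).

N̂ = 9·(34+1)/(2+1) = 9·35/3 = 315/3 = 105

N = 105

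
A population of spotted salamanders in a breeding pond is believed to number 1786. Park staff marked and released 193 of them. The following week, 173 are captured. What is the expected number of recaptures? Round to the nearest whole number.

Expected recaptures E[R] = M·C / N.
E[R] = 193 × 173 / 1786 = 33389 / 1786 ≈ 18.7 → 19

expected recaptures ≈ 19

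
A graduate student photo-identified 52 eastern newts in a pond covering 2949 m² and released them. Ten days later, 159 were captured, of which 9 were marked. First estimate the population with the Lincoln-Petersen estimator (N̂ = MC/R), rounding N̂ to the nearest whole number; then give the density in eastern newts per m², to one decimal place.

N̂ = 52·159/9 = 8268/9 ≈ 918.7 → 919
Density = N̂ / area = 919 / 2949 ≈ 0.31 → 0.3 per m²

density ≈ 0.3 eastern newts per m²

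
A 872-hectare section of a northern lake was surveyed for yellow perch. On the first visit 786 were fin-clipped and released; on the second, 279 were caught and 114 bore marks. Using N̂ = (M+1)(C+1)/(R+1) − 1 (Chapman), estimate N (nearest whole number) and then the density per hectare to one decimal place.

N̂ = 787·280/115 − 1 = 220360/115 − 1 ≈ 1915.2 → 1915
Density = N̂ / area = 1915 / 872 ≈ 2.20 → 2.2 per hectare

density ≈ 2.2 yellow perch per hectare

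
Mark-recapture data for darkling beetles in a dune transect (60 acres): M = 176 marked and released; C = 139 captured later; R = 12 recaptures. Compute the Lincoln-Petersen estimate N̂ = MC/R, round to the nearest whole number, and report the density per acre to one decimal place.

N̂ = 176·139/12 = 24464/12 ≈ 2038.7 → 2039
Density = N̂ / area = 2039 / 60 ≈ 33.98 → 34.0 per acre

density ≈ 34.0 darkling beetles per acre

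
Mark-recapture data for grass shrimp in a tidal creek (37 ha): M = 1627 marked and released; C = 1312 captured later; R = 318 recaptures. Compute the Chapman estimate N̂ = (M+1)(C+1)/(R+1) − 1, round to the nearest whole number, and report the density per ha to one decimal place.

density ≈ 181.1 grass shrimp per ha

N̂ = 1628·1313/319 − 1 = 2137564/319 − 1 ≈ 6699.8 → 6700
Density = N̂ / area = 6700 / 37 ≈ 181.08 → 181.1 per ha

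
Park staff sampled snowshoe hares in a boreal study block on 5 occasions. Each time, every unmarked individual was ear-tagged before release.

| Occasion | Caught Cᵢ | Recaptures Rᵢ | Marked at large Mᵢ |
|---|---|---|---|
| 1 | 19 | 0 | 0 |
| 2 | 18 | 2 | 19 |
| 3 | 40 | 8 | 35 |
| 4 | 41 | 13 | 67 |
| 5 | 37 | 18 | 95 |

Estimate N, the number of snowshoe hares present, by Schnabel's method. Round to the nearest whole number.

N ≈ 195

Σ MᵢCᵢ = 0·19 + 19·18 + 35·40 + 67·41 + 95·37 = 0 + 342 + 1400 + 2747 + 3515 = 8004
Σ Rᵢ = 0 + 2 + 8 + 13 + 18 = 41
N̂ = 8004 / 41 ≈ 195.2 → 195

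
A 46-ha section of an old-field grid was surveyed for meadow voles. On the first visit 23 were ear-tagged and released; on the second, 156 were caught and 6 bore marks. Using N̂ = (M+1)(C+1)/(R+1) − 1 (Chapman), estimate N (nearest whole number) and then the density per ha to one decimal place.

density ≈ 11.7 meadow voles per ha

N̂ = 24·157/7 − 1 = 3768/7 − 1 ≈ 537.3 → 537
Density = N̂ / area = 537 / 46 ≈ 11.67 → 11.7 per ha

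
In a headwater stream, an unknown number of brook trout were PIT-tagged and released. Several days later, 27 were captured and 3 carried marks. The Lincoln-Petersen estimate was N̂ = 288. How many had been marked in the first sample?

M = 32

From N = M·C/R: M = N·R / C = 288·3 / 27 = 864 / 27 = 32.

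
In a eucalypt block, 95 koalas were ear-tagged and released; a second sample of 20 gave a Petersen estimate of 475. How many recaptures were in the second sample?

From N = M·C/R: R = M·C / N = 95·20 / 475 = 1900 / 475 = 4.

R = 4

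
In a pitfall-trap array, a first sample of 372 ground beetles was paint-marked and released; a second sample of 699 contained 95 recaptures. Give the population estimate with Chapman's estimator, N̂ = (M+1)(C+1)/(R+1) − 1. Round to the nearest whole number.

N ≈ 2719

N̂ = (372+1)(699+1)/(95+1) − 1 = 373·700/96 − 1
= 261100/96 − 1 ≈ 2719.8 − 1 ≈ 2718.8 → 2719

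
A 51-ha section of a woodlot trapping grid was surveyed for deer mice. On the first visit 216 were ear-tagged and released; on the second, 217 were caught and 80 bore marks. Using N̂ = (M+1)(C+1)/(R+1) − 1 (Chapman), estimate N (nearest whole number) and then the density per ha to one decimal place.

density ≈ 11.4 deer mice per ha

N̂ = 217·218/81 − 1 = 47306/81 − 1 ≈ 583.0 → 583
Density = N̂ / area = 583 / 51 ≈ 11.43 → 11.4 per ha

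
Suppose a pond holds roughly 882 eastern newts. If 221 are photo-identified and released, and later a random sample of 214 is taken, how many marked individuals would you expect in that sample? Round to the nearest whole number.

Expected recaptures E[R] = M·C / N.
E[R] = 221 × 214 / 882 = 47294 / 882 ≈ 53.6 → 54

expected recaptures ≈ 54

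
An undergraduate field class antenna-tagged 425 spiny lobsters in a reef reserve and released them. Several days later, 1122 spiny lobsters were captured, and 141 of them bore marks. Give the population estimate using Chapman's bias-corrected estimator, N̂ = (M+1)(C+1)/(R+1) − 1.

N = 3368

N̂ = (425+1)(1122+1)/(141+1) − 1 = 426·1123/142 − 1
= 478398/142 − 1 = 3369 − 1 = 3368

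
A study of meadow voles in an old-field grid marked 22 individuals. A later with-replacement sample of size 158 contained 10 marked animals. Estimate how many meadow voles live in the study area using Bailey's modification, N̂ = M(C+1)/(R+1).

N̂ = 22·(158+1)/(10+1) = 22·159/11 = 3498/11 = 318

N = 318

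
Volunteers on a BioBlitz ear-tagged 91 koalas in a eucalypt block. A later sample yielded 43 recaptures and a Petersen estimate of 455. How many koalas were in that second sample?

From N = M·C/R: C = N·R / M = 455·43 / 91 = 19565 / 91 = 215.

C = 215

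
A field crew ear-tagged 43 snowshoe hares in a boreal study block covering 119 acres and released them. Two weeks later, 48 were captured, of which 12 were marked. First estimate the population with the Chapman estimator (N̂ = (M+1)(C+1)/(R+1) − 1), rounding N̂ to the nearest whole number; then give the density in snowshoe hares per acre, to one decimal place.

N̂ = 44·49/13 − 1 = 2156/13 − 1 ≈ 164.8 → 165
Density = N̂ / area = 165 / 119 ≈ 1.39 → 1.4 per acre

density ≈ 1.4 snowshoe hares per acre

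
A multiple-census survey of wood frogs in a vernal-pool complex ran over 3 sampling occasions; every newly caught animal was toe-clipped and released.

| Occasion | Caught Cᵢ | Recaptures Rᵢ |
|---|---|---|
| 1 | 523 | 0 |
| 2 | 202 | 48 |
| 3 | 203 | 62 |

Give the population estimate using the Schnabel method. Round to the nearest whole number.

N ≈ 2210

Marked at large before each occasion: Mᵢ = Σⱼ<ᵢ (Cⱼ − Rⱼ) → M1=0, M2=523, M3=677
Σ MᵢCᵢ = 0·523 + 523·202 + 677·203 = 0 + 105646 + 137431 = 243077
Σ Rᵢ = 0 + 48 + 62 = 110
N̂ = 243077 / 110 ≈ 2209.8 → 2210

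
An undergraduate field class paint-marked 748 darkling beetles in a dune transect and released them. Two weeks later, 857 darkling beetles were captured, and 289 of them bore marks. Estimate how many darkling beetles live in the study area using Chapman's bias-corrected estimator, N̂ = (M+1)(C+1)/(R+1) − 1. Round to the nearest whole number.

N ≈ 2215

N̂ = (748+1)(857+1)/(289+1) − 1 = 749·858/290 − 1
= 642642/290 − 1 ≈ 2216.0 − 1 ≈ 2215.0 → 2215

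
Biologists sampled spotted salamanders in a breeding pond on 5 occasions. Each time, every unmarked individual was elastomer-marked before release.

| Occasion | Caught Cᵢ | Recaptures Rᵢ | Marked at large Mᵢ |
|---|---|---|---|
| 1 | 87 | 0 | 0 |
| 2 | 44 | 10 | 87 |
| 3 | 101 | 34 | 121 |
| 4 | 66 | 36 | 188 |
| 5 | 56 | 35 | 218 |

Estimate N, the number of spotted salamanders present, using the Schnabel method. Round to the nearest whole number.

Σ MᵢCᵢ = 0·87 + 87·44 + 121·101 + 188·66 + 218·56 = 0 + 3828 + 12221 + 12408 + 12208 = 40665
Σ Rᵢ = 0 + 10 + 34 + 36 + 35 = 115
N̂ = 40665 / 115 ≈ 353.6 → 354

N ≈ 354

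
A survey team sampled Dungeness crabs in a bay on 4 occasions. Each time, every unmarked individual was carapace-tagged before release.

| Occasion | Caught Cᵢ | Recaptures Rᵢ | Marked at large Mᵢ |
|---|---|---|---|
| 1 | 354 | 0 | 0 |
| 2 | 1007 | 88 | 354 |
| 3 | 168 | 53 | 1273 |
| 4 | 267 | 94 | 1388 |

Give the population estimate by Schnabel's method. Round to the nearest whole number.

N ≈ 4004

Σ MᵢCᵢ = 0·354 + 354·1007 + 1273·168 + 1388·267 = 0 + 356478 + 213864 + 370596 = 940938
Σ Rᵢ = 0 + 88 + 53 + 94 = 235
N̂ = 940938 / 235 ≈ 4004.0 → 4004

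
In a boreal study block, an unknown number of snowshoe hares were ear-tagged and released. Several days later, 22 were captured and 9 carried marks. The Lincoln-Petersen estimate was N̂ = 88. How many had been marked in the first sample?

M = 36

From N = M·C/R: M = N·R / C = 88·9 / 22 = 792 / 22 = 36.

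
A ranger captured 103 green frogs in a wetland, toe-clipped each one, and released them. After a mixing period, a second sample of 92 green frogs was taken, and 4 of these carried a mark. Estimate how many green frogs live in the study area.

N = 2369

Lincoln-Petersen assumes M/N = R/C, so N = M·C / R.
N = (103 × 92) / 4 = 9476 / 4 = 2369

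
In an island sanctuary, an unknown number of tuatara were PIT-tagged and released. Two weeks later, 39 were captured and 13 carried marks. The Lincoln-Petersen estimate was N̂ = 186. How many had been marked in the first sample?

From N = M·C/R: M = N·R / C = 186·13 / 39 = 2418 / 39 = 62.

M = 62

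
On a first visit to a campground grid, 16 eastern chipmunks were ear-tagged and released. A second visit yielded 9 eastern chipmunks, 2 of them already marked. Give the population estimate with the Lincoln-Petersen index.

N = (16 × 9) / 2 = 144 / 2 = 72

N = 72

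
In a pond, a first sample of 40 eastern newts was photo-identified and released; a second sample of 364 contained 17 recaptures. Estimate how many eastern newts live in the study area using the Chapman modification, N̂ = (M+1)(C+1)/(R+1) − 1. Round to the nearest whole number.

N̂ = (40+1)(364+1)/(17+1) − 1 = 41·365/18 − 1
= 14965/18 − 1 ≈ 831.4 − 1 ≈ 830.4 → 830

N ≈ 830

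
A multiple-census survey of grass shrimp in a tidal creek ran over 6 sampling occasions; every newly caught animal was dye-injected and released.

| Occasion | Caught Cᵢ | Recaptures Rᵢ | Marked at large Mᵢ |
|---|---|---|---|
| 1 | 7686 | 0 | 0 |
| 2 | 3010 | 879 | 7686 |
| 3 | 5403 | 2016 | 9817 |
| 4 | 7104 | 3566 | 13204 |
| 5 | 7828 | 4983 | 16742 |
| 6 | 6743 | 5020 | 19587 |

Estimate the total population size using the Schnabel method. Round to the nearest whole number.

Σ MᵢCᵢ = 0·7686 + 7686·3010 + 9817·5403 + 13204·7104 + 16742·7828 + 19587·6743 = 0 + 23134860 + 53041251 + 93801216 + 131056376 + 132075141 = 433108844
Σ Rᵢ = 0 + 879 + 2016 + 3566 + 4983 + 5020 = 16464
N̂ = 433108844 / 16464 ≈ 26306.4 → 26306

N ≈ 26,306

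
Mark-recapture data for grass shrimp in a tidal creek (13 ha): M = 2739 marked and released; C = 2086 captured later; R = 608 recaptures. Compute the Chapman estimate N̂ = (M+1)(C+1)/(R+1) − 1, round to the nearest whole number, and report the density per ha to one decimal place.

N̂ = 2740·2087/609 − 1 = 5718380/609 − 1 ≈ 9388.8 → 9389
Density = N̂ / area = 9389 / 13 ≈ 722.23 → 722.2 per ha

density ≈ 722.2 grass shrimp per ha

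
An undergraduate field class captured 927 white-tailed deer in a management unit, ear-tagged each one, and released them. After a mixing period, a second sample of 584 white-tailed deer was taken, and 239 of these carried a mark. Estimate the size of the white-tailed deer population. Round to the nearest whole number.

Lincoln-Petersen assumes M/N = R/C, so N = M·C / R.
N = (927 × 584) / 239 = 541368 / 239 ≈ 2265.1 → 2265

N ≈ 2265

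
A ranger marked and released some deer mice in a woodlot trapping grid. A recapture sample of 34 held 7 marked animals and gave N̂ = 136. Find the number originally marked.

M = 28

From N = M·C/R: M = N·R / C = 136·7 / 34 = 952 / 34 = 28.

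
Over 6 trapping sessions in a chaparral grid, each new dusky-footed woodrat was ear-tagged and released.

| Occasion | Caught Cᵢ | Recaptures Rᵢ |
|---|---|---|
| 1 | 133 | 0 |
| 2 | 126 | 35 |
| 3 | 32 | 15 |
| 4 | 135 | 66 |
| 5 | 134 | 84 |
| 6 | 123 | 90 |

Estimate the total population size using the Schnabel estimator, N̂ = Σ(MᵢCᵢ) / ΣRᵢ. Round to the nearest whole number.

Marked at large before each occasion: Mᵢ = Σⱼ<ᵢ (Cⱼ − Rⱼ) → M1=0, M2=133, M3=224, M4=241, M5=310, M6=360
Σ MᵢCᵢ = 0·133 + 133·126 + 224·32 + 241·135 + 310·134 + 360·123 = 0 + 16758 + 7168 + 32535 + 41540 + 44280 = 142281
Σ Rᵢ = 0 + 35 + 15 + 66 + 84 + 90 = 290
N̂ = 142281 / 290 ≈ 490.6 → 491

N ≈ 491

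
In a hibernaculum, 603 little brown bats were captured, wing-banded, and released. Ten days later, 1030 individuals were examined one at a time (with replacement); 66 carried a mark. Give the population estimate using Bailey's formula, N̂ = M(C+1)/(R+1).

N̂ = 603·(1030+1)/(66+1) = 603·1031/67 = 621693/67 = 9279

N = 9279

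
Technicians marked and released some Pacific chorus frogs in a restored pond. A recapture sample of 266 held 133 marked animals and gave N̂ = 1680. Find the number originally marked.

From N = M·C/R: M = N·R / C = 1680·133 / 266 = 223440 / 266 = 840.

M = 840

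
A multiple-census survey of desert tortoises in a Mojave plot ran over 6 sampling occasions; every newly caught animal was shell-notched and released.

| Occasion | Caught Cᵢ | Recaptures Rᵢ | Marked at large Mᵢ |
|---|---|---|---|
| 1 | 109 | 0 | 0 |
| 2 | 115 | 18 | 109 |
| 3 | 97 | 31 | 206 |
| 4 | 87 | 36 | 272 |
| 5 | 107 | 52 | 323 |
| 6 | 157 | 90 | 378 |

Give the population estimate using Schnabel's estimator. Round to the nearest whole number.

Σ MᵢCᵢ = 0·109 + 109·115 + 206·97 + 272·87 + 323·107 + 378·157 = 0 + 12535 + 19982 + 23664 + 34561 + 59346 = 150088
Σ Rᵢ = 0 + 18 + 31 + 36 + 52 + 90 = 227
N̂ = 150088 / 227 ≈ 661.2 → 661

N ≈ 661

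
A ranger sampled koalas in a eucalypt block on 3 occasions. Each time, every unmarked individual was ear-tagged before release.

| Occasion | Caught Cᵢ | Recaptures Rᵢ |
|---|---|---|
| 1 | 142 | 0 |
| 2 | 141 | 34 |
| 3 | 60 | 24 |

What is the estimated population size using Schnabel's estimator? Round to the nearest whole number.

Marked at large before each occasion: Mᵢ = Σⱼ<ᵢ (Cⱼ − Rⱼ) → M1=0, M2=142, M3=249
Σ MᵢCᵢ = 0·142 + 142·141 + 249·60 = 0 + 20022 + 14940 = 34962
Σ Rᵢ = 0 + 34 + 24 = 58
N̂ = 34962 / 58 ≈ 602.8 → 603

N ≈ 603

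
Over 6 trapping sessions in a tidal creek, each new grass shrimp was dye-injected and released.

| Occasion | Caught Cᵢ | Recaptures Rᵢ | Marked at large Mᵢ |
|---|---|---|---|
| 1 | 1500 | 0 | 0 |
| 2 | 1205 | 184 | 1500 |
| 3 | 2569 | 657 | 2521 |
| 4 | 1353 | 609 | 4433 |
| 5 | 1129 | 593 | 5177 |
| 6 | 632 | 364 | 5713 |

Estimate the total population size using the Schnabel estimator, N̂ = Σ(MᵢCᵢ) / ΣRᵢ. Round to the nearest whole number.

Σ MᵢCᵢ = 0·1500 + 1500·1205 + 2521·2569 + 4433·1353 + 5177·1129 + 5713·632 = 0 + 1807500 + 6476449 + 5997849 + 5844833 + 3610616 = 23737247
Σ Rᵢ = 0 + 184 + 657 + 609 + 593 + 364 = 2407
N̂ = 23737247 / 2407 ≈ 9861.8 → 9862

N ≈ 9862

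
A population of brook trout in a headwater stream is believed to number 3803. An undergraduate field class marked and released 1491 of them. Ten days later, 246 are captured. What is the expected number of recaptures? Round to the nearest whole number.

The marked fraction of the population is 1491/3803, so in a sample of 246 expect C·(M/N) marked.
E[R] = 1491 × 246 / 3803 = 366786 / 3803 ≈ 96.4 → 96

expected recaptures ≈ 96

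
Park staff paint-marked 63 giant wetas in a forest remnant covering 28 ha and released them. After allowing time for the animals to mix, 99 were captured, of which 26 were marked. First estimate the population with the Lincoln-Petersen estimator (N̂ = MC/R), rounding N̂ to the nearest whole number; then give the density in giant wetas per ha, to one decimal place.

density ≈ 8.6 giant wetas per ha

N̂ = 63·99/26 = 6237/26 ≈ 239.9 → 240
Density = N̂ / area = 240 / 28 ≈ 8.57 → 8.6 per ha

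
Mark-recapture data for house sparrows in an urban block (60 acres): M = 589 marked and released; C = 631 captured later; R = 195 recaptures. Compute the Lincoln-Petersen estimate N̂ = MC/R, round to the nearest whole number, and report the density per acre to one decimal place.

density ≈ 31.8 house sparrows per acre

N̂ = 589·631/195 = 371659/195 ≈ 1905.9 → 1906
Density = N̂ / area = 1906 / 60 ≈ 31.77 → 31.8 per acre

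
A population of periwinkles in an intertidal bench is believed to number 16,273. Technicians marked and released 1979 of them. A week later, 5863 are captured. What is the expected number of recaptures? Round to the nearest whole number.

expected recaptures ≈ 713

Expected recaptures E[R] = M·C / N.
E[R] = 1979 × 5863 / 16273 = 11602877 / 16273 ≈ 713.0 → 713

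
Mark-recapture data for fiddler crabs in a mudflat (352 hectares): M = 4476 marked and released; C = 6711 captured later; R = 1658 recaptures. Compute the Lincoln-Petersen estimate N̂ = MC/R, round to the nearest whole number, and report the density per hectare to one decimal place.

N̂ = 4476·6711/1658 = 30038436/1658 ≈ 18117.3 → 18117
Density = N̂ / area = 18117 / 352 ≈ 51.47 → 51.5 per hectare

density ≈ 51.5 fiddler crabs per hectare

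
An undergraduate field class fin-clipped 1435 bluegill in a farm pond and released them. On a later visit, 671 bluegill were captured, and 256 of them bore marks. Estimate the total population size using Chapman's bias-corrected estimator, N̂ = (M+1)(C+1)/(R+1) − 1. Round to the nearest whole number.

N ≈ 3754

N̂ = (1435+1)(671+1)/(256+1) − 1 = 1436·672/257 − 1
= 964992/257 − 1 ≈ 3754.8 − 1 ≈ 3753.8 → 3754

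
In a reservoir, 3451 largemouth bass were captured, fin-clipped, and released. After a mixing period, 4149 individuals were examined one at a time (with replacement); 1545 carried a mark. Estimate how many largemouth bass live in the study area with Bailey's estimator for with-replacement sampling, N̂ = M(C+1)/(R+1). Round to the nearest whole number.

N ≈ 9264

N̂ = 3451·(4149+1)/(1545+1) = 3451·4150/1546 = 14321650/1546 ≈ 9263.7 → 9264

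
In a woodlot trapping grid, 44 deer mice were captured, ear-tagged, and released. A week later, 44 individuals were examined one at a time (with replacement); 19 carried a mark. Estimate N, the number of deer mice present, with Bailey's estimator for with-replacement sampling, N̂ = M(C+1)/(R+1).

N = 99

N̂ = 44·(44+1)/(19+1) = 44·45/20 = 1980/20 = 99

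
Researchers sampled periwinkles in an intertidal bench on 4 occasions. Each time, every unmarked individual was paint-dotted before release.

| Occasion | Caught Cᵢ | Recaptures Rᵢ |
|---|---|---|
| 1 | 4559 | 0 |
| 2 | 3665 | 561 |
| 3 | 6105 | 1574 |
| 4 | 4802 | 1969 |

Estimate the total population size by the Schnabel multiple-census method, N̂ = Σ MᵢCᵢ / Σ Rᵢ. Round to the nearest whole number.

N ≈ 29,739

Marked at large before each occasion: Mᵢ = Σⱼ<ᵢ (Cⱼ − Rⱼ) → M1=0, M2=4559, M3=7663, M4=12194
Σ MᵢCᵢ = 0·4559 + 4559·3665 + 7663·6105 + 12194·4802 = 0 + 16708735 + 46782615 + 58555588 = 122046938
Σ Rᵢ = 0 + 561 + 1574 + 1969 = 4104
N̂ = 122046938 / 4104 ≈ 29738.5 → 29739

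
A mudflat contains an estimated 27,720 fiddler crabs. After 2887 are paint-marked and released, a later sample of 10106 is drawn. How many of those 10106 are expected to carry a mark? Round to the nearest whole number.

Expected recaptures E[R] = M·C / N.
E[R] = 2887 × 10106 / 27720 = 29176022 / 27720 ≈ 1052.5 → 1053

expected recaptures ≈ 1053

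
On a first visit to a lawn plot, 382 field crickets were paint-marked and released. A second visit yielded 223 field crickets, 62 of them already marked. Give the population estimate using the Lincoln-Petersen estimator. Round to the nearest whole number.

N ≈ 1374

Lincoln-Petersen assumes M/N = R/C, so N = M·C / R.
N = (382 × 223) / 62 = 85186 / 62 ≈ 1374.0 → 1374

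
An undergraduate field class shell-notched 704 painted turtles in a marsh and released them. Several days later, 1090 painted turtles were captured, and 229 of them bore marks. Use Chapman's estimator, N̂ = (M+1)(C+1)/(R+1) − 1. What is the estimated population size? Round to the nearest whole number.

N ≈ 3343

N̂ = (704+1)(1090+1)/(229+1) − 1 = 705·1091/230 − 1
= 769155/230 − 1 ≈ 3344.2 − 1 ≈ 3343.2 → 3343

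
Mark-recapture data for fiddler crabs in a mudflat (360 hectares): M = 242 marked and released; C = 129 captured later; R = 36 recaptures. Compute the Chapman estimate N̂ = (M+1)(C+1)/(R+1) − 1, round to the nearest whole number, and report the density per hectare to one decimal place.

N̂ = 243·130/37 − 1 = 31590/37 − 1 ≈ 852.8 → 853
Density = N̂ / area = 853 / 360 ≈ 2.37 → 2.4 per hectare

density ≈ 2.4 fiddler crabs per hectare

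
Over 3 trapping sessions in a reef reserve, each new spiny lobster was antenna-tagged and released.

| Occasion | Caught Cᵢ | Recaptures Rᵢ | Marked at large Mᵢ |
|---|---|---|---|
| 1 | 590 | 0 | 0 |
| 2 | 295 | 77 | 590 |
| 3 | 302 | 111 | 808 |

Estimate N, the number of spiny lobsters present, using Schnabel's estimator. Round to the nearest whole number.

Σ MᵢCᵢ = 0·590 + 590·295 + 808·302 = 0 + 174050 + 244016 = 418066
Σ Rᵢ = 0 + 77 + 111 = 188
N̂ = 418066 / 188 ≈ 2223.8 → 2224

N ≈ 2224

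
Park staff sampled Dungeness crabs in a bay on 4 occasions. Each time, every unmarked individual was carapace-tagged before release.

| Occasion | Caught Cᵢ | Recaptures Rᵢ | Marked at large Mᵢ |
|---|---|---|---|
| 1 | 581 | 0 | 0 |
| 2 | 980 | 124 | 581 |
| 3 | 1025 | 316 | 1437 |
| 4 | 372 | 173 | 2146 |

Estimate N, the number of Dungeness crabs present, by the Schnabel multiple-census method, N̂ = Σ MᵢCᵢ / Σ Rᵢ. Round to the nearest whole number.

N ≈ 4634

Σ MᵢCᵢ = 0·581 + 581·980 + 1437·1025 + 2146·372 = 0 + 569380 + 1472925 + 798312 = 2840617
Σ Rᵢ = 0 + 124 + 316 + 173 = 613
N̂ = 2840617 / 613 ≈ 4634.0 → 4634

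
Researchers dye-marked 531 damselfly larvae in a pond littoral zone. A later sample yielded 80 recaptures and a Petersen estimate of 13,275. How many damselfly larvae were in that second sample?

C = 2000

From N = M·C/R: C = N·R / M = 13275·80 / 531 = 1062000 / 531 = 2000.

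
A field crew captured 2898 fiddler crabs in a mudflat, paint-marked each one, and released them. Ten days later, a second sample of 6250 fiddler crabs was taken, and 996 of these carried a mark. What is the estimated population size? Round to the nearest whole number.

The marked fraction in the recapture sample should equal the marked fraction in the population: 996/6250 = 2898/N.
N = (2898 × 6250) / 996 = 18112500 / 996 ≈ 18185.2 → 18185

N ≈ 18,185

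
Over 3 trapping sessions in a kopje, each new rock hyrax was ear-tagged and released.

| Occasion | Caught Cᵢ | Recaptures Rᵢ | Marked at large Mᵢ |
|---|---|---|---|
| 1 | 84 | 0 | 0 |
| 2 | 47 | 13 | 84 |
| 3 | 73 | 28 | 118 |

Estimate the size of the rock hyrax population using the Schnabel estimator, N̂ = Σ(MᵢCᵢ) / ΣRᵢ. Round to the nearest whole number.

Σ MᵢCᵢ = 0·84 + 84·47 + 118·73 = 0 + 3948 + 8614 = 12562
Σ Rᵢ = 0 + 13 + 28 = 41
N̂ = 12562 / 41 ≈ 306.4 → 306

N ≈ 306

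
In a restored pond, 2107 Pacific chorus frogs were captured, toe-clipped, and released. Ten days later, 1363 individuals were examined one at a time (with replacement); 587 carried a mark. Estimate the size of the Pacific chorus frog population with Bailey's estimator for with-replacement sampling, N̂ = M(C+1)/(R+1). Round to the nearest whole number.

N̂ = 2107·(1363+1)/(587+1) = 2107·1364/588 = 2873948/588 ≈ 4887.7 → 4888

N ≈ 4888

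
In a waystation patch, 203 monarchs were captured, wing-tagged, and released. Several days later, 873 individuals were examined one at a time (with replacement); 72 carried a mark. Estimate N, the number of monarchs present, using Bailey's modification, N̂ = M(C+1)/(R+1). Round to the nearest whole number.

N ≈ 2430

N̂ = 203·(873+1)/(72+1) = 203·874/73 = 177422/73 ≈ 2430.4 → 2430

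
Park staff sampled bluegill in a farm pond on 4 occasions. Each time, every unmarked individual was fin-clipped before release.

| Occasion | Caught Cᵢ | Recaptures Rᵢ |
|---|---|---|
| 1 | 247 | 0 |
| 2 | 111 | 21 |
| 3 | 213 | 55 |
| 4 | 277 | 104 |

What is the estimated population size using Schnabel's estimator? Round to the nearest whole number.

N ≈ 1313

Marked at large before each occasion: Mᵢ = Σⱼ<ᵢ (Cⱼ − Rⱼ) → M1=0, M2=247, M3=337, M4=495
Σ MᵢCᵢ = 0·247 + 247·111 + 337·213 + 495·277 = 0 + 27417 + 71781 + 137115 = 236313
Σ Rᵢ = 0 + 21 + 55 + 104 = 180
N̂ = 236313 / 180 ≈ 1312.8 → 1313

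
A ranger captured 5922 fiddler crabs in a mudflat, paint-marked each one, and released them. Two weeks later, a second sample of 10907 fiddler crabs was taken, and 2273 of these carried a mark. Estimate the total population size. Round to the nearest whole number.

N ≈ 28,417

N = (5922 × 10907) / 2273 = 64591254 / 2273 ≈ 28416.7 → 28417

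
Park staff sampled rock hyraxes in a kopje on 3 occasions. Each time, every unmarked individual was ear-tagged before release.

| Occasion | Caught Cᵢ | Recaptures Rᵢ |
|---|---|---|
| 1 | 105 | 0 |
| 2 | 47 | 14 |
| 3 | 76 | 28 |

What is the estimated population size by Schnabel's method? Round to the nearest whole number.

N ≈ 367

Marked at large before each occasion: Mᵢ = Σⱼ<ᵢ (Cⱼ − Rⱼ) → M1=0, M2=105, M3=138
Σ MᵢCᵢ = 0·105 + 105·47 + 138·76 = 0 + 4935 + 10488 = 15423
Σ Rᵢ = 0 + 14 + 28 = 42
N̂ = 15423 / 42 ≈ 367.2 → 367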